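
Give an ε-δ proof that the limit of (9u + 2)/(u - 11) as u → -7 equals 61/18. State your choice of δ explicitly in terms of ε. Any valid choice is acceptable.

δ = min(9, (162/101)ε)

Suppose ε > 0. We want δ > 0 with 0 < |u + 7| < δ ⇒ |(9u + 2)/(u - 11) − (61/18)| < ε.
Combining over a common denominator, (9u + 2)/(u - 11) − (61/18) = [(9u + 2)·(-18) − (-61)·(u - 11)] / [(-18)·(u - 11)] = -101(u + 7) / ((-18)(u - 11)).
So |(9u + 2)/(u - 11) − (61/18)| = 101|u + 7| / (18·|u − 11|).
Restrict δ ≤ 9. Then |u + 7| < 9 gives |u − 11| = |(u + 7) + (-18)| ≥ 18 − 9 = 9.
Hence |(9u + 2)/(u - 11) − (61/18)| < 101|u + 7|/(18·9) = (101/162)|u + 7|, which is < ε once |u + 7| < (162/101)ε.
Take δ = min(9, (162/101)ε). Then 0 < |u + 7| < δ forces both bounds, so |(9u + 2)/(u - 11) − (61/18)| < ε.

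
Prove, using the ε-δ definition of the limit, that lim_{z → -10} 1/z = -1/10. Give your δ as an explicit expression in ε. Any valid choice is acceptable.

δ = min(5, 50ε)

Suppose ε > 0. We seek δ > 0 such that 0 < |z + 10| < δ implies |1/z + 1/10| < ε.
|1/z + 1/10| = |-10 − z|/(10·|z|) = |z + 10|/(10|z|).
Require δ ≤ 5 so that |z| > 10 − 5 = 5, hence 10|z| > 50.
Then |1/z + 1/10| < |z + 10|/50, which is < ε when |z + 10| < 50ε.
Take δ = min(5, 50ε). Then 0 < |z + 10| < δ gives both |z + 10| < 5 and |z + 10| < 50ε, so |1/z + 1/10| < ε.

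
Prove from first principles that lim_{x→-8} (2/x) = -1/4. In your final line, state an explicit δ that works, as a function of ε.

δ = min(4, 16ε)

Fix ε > 0. We seek δ > 0 such that 0 < |x + 8| < δ implies |2/x + 1/4| < ε.
|2/x + 1/4| = 2·|-8 − x|/(8·|x|) = 2|x + 8|/(8|x|).
Restrict δ ≤ 4. Then |x + 8| < 4 gives |x| > 4, so 8|x| > 32.
Then |2/x + 1/4| < 2|x + 8|/32, which is < ε when |x + 8| < 16ε.
Take δ = min(4, 16ε). Then 0 < |x + 8| < δ gives both |x + 8| < 4 and |x + 8| < 16ε, so |2/x + 1/4| < ε.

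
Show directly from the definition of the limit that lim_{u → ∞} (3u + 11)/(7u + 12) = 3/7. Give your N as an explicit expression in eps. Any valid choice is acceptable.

N = (41/49)/eps

Fix eps > 0. We seek N > 0 such that u > N implies |(3u + 11)/(7u + 12) − (3/7)| < eps.
(3u + 11)/(7u + 12) − (3/7) = (7(3u + 11) − 3(7u + 12)) / (7(7u + 12)) = 41/(7(7u + 12)).
For u > 0 we have 7u + 12 > 7u, so |(3u + 11)/(7u + 12) − (3/7)| = 41/(7(7u + 12)) < 41/(7·7u) = (41/49)/u.
Thus |(3u + 11)/(7u + 12) − (3/7)| < eps whenever u > (41/49)/eps.
Take N = (41/49)/eps. If u > N then |(3u + 11)/(7u + 12) − (3/7)| < (41/49)/u < eps.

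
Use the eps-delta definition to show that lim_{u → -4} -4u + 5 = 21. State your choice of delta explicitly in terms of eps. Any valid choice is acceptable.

Let eps > 0. We need delta > 0 so that 0 < |u + 4| < delta implies |(-4u + 5) − 21| < eps.
Since (-4u + 5) − 21 = -4(u + 4), we have |(-4u + 5) − 21| = 4|u + 4|.
So 4|u + 4| < eps exactly when |u + 4| < eps/4.
Choosing delta = eps/4 gives |(-4u + 5) − 21| = 4|u + 4| < eps whenever |u + 4| < delta.

delta = eps/4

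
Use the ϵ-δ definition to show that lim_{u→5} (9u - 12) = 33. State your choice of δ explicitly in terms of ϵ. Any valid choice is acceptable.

δ = ϵ/9

Fix ϵ > 0. We need δ > 0 so that 0 < |u − 5| < δ implies |(9u - 12) − 33| < ϵ.
|(9u - 12) − 33| = |9u - 45| = 9|u − 5|.
Thus it suffices that |u − 5| < ϵ/9.
Take δ = ϵ/9. If 0 < |u − 5| < δ then |(9u - 12) − 33| = 9|u − 5| < 9·(ϵ/9) = ϵ.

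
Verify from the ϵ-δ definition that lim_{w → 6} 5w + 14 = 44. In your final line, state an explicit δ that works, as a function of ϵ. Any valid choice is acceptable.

δ = ϵ/5

Fix ϵ > 0. We need δ > 0 so that 0 < |w − 6| < δ implies |(5w + 14) − 44| < ϵ.
Since (5w + 14) − 44 = 5(w − 6), we have |(5w + 14) − 44| = 5|w − 6|.
So 5|w − 6| < ϵ exactly when |w − 6| < ϵ/5.
Take δ = ϵ/5. If 0 < |w − 6| < δ then |(5w + 14) − 44| = 5|w − 6| < 5·(ϵ/5) = ϵ.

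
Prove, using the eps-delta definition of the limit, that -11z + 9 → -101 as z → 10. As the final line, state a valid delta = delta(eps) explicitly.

delta = eps/11

Let eps > 0 be given. We need delta > 0 so that 0 < |z − 10| < delta implies |(-11z + 9) + 101| < eps.
Since (-11z + 9) + 101 = -11(z − 10), we have |(-11z + 9) + 101| = 11|z − 10|.
So 11|z − 10| < eps exactly when |z − 10| < eps/11.
Choosing delta = eps/11 gives |(-11z + 9) + 101| = 11|z − 10| < eps whenever |z − 10| < delta.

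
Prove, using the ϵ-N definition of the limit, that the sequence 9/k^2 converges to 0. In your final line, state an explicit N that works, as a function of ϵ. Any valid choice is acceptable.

Let ϵ > 0. For k ≥ 1, |9/k^2 − 0| = 9/k^2.
9/k^2 < ϵ ⇔ k^2 > 9/ϵ ⇔ k > (9/ϵ)^{1/2}.
Take N = (9/ϵ)^{1/2}. Then k > N implies 9/k^2 < ϵ.

N = (9/ϵ)^{1/2}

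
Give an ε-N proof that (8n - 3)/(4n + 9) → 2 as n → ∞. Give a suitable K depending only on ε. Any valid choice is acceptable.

Fix ε > 0. For n ≥ 1, |(8n - 3)/(4n + 9) − 2| = |-84|/(4(4n + 9)) = 84/(4(4n + 9)).
Since 4n + 9 ≥ 4n for n ≥ 1, this is ≤ 84/(4·4n) = (21/4)/n.
So |(8n - 3)/(4n + 9) − 2| < ε whenever n > (21/4)/ε.
Take K = (21/4)/ε. If n > K then |(8n - 3)/(4n + 9) − 2| ≤ (21/4)/n < ε.

K = (21/4)/ε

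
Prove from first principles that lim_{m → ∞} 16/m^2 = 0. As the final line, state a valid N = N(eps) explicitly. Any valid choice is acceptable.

Let eps > 0. For m ≥ 1, |16/m^2 − 0| = 16/m^2.
16/m^2 < eps ⇔ m^2 > 16/eps ⇔ m > (16/eps)^{1/2}.
Take N = (16/eps)^{1/2}. Then m > N implies 16/m^2 < eps.

N = (16/eps)^{1/2}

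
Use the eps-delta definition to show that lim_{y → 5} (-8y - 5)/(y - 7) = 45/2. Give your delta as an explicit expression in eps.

delta = min(1, (2/61)eps)

Let eps > 0 be given. We want delta > 0 with 0 < |y − 5| < delta ⇒ |(-8y - 5)/(y - 7) − (45/2)| < eps.
Combining over a common denominator, (-8y - 5)/(y - 7) − (45/2) = [(-8y - 5)·(-2) − (-45)·(y - 7)] / [(-2)·(y - 7)] = 61(y − 5) / ((-2)(y - 7)).
So |(-8y - 5)/(y - 7) − (45/2)| = 61|y − 5| / (2·|y − 7|).
Restrict delta ≤ 1. Then |y − 5| < 1 gives |y − 7| = |(y − 5) + (-2)| ≥ 2 − 1 = 1.
Hence |(-8y - 5)/(y - 7) − (45/2)| < 61|y − 5|/(2·1) = (61/2)|y − 5|, which is < eps once |y − 5| < (2/61)eps.
Take delta = min(1, (2/61)eps). Then 0 < |y − 5| < delta forces both bounds, so |(-8y - 5)/(y - 7) − (45/2)| < eps.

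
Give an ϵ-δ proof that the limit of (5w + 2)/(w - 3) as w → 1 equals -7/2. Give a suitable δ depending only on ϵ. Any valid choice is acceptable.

δ = min(1, (2/17)ϵ)

Suppose ϵ > 0. We want δ > 0 with 0 < |w − 1| < δ ⇒ |(5w + 2)/(w - 3) + 7/2| < ϵ.
Combining over a common denominator, (5w + 2)/(w - 3) + 7/2 = [(5w + 2)·(-2) − 7·(w - 3)] / [(-2)·(w - 3)] = -17(w − 1) / ((-2)(w - 3)).
So |(5w + 2)/(w - 3) + 7/2| = 17|w − 1| / (2·|w − 3|).
Restrict δ ≤ 1. Then |w − 1| < 1 gives |w − 3| = |(w − 1) + (-2)| ≥ 2 − 1 = 1.
Hence |(5w + 2)/(w - 3) + 7/2| < 17|w − 1|/(2·1) = (17/2)|w − 1|, which is < ϵ once |w − 1| < (2/17)ϵ.
Take δ = min(1, (2/17)ϵ). Then 0 < |w − 1| < δ forces both bounds, so |(5w + 2)/(w - 3) + 7/2| < ϵ.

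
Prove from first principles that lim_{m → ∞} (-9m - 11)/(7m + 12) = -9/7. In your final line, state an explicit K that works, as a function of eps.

K = (31/49)/eps

Let eps > 0. For m ≥ 1, |(-9m - 11)/(7m + 12) + 9/7| = |31|/(7(7m + 12)) = 31/(7(7m + 12)).
Since 7m + 12 ≥ 7m for m ≥ 1, this is ≤ 31/(7·7m) = (31/49)/m.
So |(-9m - 11)/(7m + 12) + 9/7| < eps whenever m > (31/49)/eps.
Take K = (31/49)/eps. If m > K then |(-9m - 11)/(7m + 12) + 9/7| ≤ (31/49)/m < eps.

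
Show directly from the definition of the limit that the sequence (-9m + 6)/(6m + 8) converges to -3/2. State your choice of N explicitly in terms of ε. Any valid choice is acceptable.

N = 3/ε

Let ε > 0. For m ≥ 1, |(-9m + 6)/(6m + 8) + 3/2| = |108|/(6(6m + 8)) = 108/(6(6m + 8)).
Since 6m + 8 ≥ 6m for m ≥ 1, this is ≤ 108/(6·6m) = 3/m.
So |(-9m + 6)/(6m + 8) + 3/2| < ε whenever m > 3/ε.
Take N = 3/ε. If m > N then |(-9m + 6)/(6m + 8) + 3/2| ≤ 3/m < ε.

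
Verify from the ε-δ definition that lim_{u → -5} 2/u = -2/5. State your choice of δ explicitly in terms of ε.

Fix ε > 0. We seek δ > 0 such that 0 < |u + 5| < δ implies |2/u + 2/5| < ε.
|2/u + 2/5| = 2·|-5 − u|/(5·|u|) = 2|u + 5|/(5|u|).
Require δ ≤ 5/2 so that |u| > 5 − 5/2 = 5/2, hence 5|u| > 25/2.
Then |2/u + 2/5| < 2|u + 5|/(25/2), which is < ε when |u + 5| < (25/4)ε.
Take δ = min(5/2, (25/4)ε). Then 0 < |u + 5| < δ gives both |u + 5| < 5/2 and |u + 5| < (25/4)ε, so |2/u + 2/5| < ε.

δ = min(5/2, (25/4)ε)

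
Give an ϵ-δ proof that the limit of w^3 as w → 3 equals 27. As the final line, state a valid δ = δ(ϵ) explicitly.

Let ϵ > 0. We seek δ > 0 with 0 < |w − 3| < δ ⇒ |w^3 − 27| < ϵ.
Factor: w^3 − 27 = (w − 3)(w^2 + 3w + 9), so |w^3 − 27| = |w − 3|·|w^2 + 3w + 9|.
Restrict δ ≤ 1. Then |w − 3| < 1 gives |w| < 4, so by the triangle inequality |w^2 + 3w + 9| ≤ 4^2 + 3·4 + 9 = 37.
Hence |w^3 − 27| ≤ 37|w − 3|, which is < ϵ once |w − 3| < ϵ/37.
Take δ = min(1, ϵ/37). If 0 < |w − 3| < δ then both bounds hold and |w^3 − 27| ≤ 37|w − 3| < 37·(ϵ/37) = ϵ.

δ = min(1, ϵ/37)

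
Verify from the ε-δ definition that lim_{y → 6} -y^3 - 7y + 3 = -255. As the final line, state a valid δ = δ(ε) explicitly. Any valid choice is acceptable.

δ = min(1, ε/134)

Let ε > 0. We want δ > 0 such that 0 < |y − 6| < δ implies |(-y^3 - 7y + 3) + 255| < ε.
(-y^3 - 7y + 3) + 255 = -y^3 - 7y + 258 = (y − 6)(-y^2 - 6y - 43).
So |(-y^3 - 7y + 3) + 255| = |y − 6|·|-y^2 - 6y - 43|.
Assume first that |y − 6| < 1, so |y| < 7. Then |-y^2 - 6y - 43| ≤ 7^2 + 6·7 + 43 = 134.
Hence |(-y^3 - 7y + 3) + 255| ≤ 134|y − 6| < ε provided |y − 6| < ε/134.
Take δ = min(1, ε/134). Then 0 < |y − 6| < δ gives both |y − 6| < 1 and |y − 6| < ε/134, so |(-y^3 - 7y + 3) + 255| < ε.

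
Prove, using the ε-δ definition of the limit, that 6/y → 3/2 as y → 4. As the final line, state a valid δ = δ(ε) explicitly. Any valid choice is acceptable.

δ = min(2, (4/3)ε)

Suppose ε > 0. We seek δ > 0 such that 0 < |y − 4| < δ implies |6/y − (3/2)| < ε.
|6/y − (3/2)| = 6·|4 − y|/(4·|y|) = 6|y − 4|/(4|y|).
Require δ ≤ 2 so that |y| > 4 − 2 = 2, hence 4|y| > 8.
Then |6/y − (3/2)| < 6|y − 4|/8, which is < ε when |y − 4| < (4/3)ε.
Take δ = min(2, (4/3)ε). Then 0 < |y − 4| < δ gives both |y − 4| < 2 and |y − 4| < (4/3)ε, so |6/y − (3/2)| < ε.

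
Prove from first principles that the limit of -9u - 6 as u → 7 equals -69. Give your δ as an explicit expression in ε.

δ = ε/9

Fix ε > 0. We need δ > 0 so that 0 < |u − 7| < δ implies |(-9u - 6) + 69| < ε.
Since (-9u - 6) + 69 = -9(u − 7), we have |(-9u - 6) + 69| = 9|u − 7|.
Thus it suffices that |u − 7| < ε/9.
Take δ = ε/9. If 0 < |u − 7| < δ then |(-9u - 6) + 69| = 9|u − 7| < 9·(ε/9) = ε.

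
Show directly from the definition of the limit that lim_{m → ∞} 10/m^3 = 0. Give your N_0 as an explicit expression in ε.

N_0 = (10/ε)^{1/3}

Let ε > 0 be given. For m ≥ 1, |10/m^3 − 0| = 10/m^3.
10/m^3 < ε ⇔ m^3 > 10/ε ⇔ m > (10/ε)^{1/3}.
Take N_0 = (10/ε)^{1/3}. Then m > N_0 implies 10/m^3 < ε.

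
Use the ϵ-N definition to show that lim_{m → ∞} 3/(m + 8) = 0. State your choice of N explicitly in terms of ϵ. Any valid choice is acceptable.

N = 3/ϵ

Let ϵ > 0 be given. For m ≥ 1, |3/(m + 8) − 0| = 3/(m + 8) ≤ 3/m.
We need 3/m < ϵ, i.e. m > 3/ϵ.
Take N = 3/ϵ. If m > N then |3/(m + 8)| ≤ 3/m < ϵ.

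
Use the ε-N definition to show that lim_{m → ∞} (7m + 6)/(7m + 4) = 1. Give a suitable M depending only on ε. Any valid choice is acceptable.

M = (2/7)/ε

Let ε > 0 be given. For m ≥ 1, |(7m + 6)/(7m + 4) − 1| = |14|/(7(7m + 4)) = 14/(7(7m + 4)).
Since 7m + 4 ≥ 7m for m ≥ 1, this is ≤ 14/(7·7m) = (2/7)/m.
So |(7m + 6)/(7m + 4) − 1| < ε whenever m > (2/7)/ε.
Take M = (2/7)/ε. If m > M then |(7m + 6)/(7m + 4) − 1| ≤ (2/7)/m < ε.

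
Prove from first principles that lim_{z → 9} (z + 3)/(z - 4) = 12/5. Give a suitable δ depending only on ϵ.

δ = min(5/2, (25/14)ϵ)

Fix ϵ > 0. We want δ > 0 with 0 < |z − 9| < δ ⇒ |(z + 3)/(z - 4) − (12/5)| < ϵ.
Combining over a common denominator, (z + 3)/(z - 4) − (12/5) = [(z + 3)·5 − 12·(z - 4)] / [5·(z - 4)] = -7(z − 9) / (5(z - 4)).
So |(z + 3)/(z - 4) − (12/5)| = 7|z − 9| / (5·|z − 4|).
Require δ ≤ 5/2, so |z − 4| ≥ |5| − |z − 9| > 5 − 5/2 = 5/2.
Hence |(z + 3)/(z - 4) − (12/5)| < 7|z − 9|/(5·(5/2)) = (14/25)|z − 9|, which is < ϵ once |z − 9| < (25/14)ϵ.
Take δ = min(5/2, (25/14)ϵ). Then 0 < |z − 9| < δ forces both bounds, so |(z + 3)/(z - 4) − (12/5)| < ϵ.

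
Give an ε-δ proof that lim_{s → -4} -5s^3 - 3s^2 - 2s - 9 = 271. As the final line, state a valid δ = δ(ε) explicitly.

δ = min(2, ε/352)

Let ε > 0. We want δ > 0 such that 0 < |s + 4| < δ implies |(-5s^3 - 3s^2 - 2s - 9) − 271| < ε.
(-5s^3 - 3s^2 - 2s - 9) − 271 = -5s^3 - 3s^2 - 2s - 280 = (s + 4)(-5s^2 + 17s - 70).
So |(-5s^3 - 3s^2 - 2s - 9) − 271| = |s + 4|·|-5s^2 + 17s - 70|.
Require δ ≤ 2. Then |s + 4| < 2 gives |s| < 6, and by the triangle inequality |-5s^2 + 17s - 70| ≤ 5·6^2 + 17·6 + 70 = 352.
Hence |(-5s^3 - 3s^2 - 2s - 9) − 271| ≤ 352|s + 4| < ε provided |s + 4| < ε/352.
Choosing δ = min(2, ε/352) ensures both conditions, hence |(-5s^3 - 3s^2 - 2s - 9) − 271| < ε.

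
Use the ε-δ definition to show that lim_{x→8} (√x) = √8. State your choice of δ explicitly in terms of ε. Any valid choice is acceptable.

Fix ε > 0. We want δ > 0 such that 0 < |x − 8| < δ implies |√x − √8| < ε.
Multiplying by the conjugate, |√x − √8| = |x − 8|/(√x + √8).
Restrict δ ≤ 8 so that |x − 8| < 8 forces x > 0, and then √x + √8 > √8.
Hence |√x − √8| < |x − 8|/√8, which is < ε once |x − 8| < √8·ε.
Take δ = min(8, √8·ε). If 0 < |x − 8| < δ then x > 0 and |√x − √8| < |x − 8|/√8 < ε.

δ = min(8, √8·ε)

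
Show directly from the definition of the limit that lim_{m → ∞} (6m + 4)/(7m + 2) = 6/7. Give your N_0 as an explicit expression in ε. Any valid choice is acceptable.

N_0 = (16/49)/ε

Let ε > 0 be given. For m ≥ 1, |(6m + 4)/(7m + 2) − (6/7)| = |16|/(7(7m + 2)) = 16/(7(7m + 2)).
Since 7m + 2 ≥ 7m for m ≥ 1, this is ≤ 16/(7·7m) = (16/49)/m.
So |(6m + 4)/(7m + 2) − (6/7)| < ε whenever m > (16/49)/ε.
Take N_0 = (16/49)/ε. If m > N_0 then |(6m + 4)/(7m + 2) − (6/7)| ≤ (16/49)/m < ε.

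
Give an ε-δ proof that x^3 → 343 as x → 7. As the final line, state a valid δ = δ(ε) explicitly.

Suppose ε > 0. We seek δ > 0 with 0 < |x − 7| < δ ⇒ |x^3 − 343| < ε.
Factor: x^3 − 343 = (x − 7)(x^2 + 7x + 49), so |x^3 − 343| = |x − 7|·|x^2 + 7x + 49|.
Restrict δ ≤ 2. Then |x − 7| < 2 gives |x| < 9, so by the triangle inequality |x^2 + 7x + 49| ≤ 9^2 + 7·9 + 49 = 193.
Hence |x^3 − 343| ≤ 193|x − 7|, which is < ε once |x − 7| < ε/193.
Take δ = min(2, ε/193). If 0 < |x − 7| < δ then both bounds hold and |x^3 − 343| ≤ 193|x − 7| < 193·(ε/193) = ε.

δ = min(2, ε/193)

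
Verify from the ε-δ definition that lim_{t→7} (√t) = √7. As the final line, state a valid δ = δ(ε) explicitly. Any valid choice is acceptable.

Let ε > 0. We want δ > 0 such that 0 < |t − 7| < δ implies |√t − √7| < ε.
Rationalise: √t − √7 = (t − 7)/(√t + √7), so |√t − √7| = |t − 7|/(√t + √7).
Restrict δ ≤ 7 so that |t − 7| < 7 forces t > 0, and then √t + √7 > √7.
Hence |√t − √7| < |t − 7|/√7, which is < ε once |t − 7| < √7·ε.
Take δ = min(7, √7·ε). If 0 < |t − 7| < δ then t > 0 and |√t − √7| < |t − 7|/√7 < ε.

δ = min(7, √7·ε)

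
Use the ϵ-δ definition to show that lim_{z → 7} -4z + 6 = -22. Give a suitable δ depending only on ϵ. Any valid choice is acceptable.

δ = ϵ/4

Fix ϵ > 0. We need δ > 0 so that 0 < |z − 7| < δ implies |(-4z + 6) + 22| < ϵ.
Since (-4z + 6) + 22 = -4(z − 7), we have |(-4z + 6) + 22| = 4|z − 7|.
So 4|z − 7| < ϵ exactly when |z − 7| < ϵ/4.
Take δ = ϵ/4. If 0 < |z − 7| < δ then |(-4z + 6) + 22| = 4|z − 7| < 4·(ϵ/4) = ϵ.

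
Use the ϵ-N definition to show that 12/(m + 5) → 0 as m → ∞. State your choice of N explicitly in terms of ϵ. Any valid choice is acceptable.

Fix ϵ > 0. For m ≥ 1, |12/(m + 5) − 0| = 12/(m + 5) ≤ 12/m.
We need 12/m < ϵ, i.e. m > 12/ϵ.
Take N = 12/ϵ. If m > N then |12/(m + 5)| ≤ 12/m < ϵ.

N = 12/ϵ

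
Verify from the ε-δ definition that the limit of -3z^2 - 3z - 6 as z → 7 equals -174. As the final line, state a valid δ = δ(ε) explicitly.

δ = min(1, ε/48)

Let ε > 0. We want δ > 0 such that 0 < |z − 7| < δ implies |(-3z^2 - 3z - 6) + 174| < ε.
(-3z^2 - 3z - 6) + 174 = -3z^2 - 3z + 168 = (z − 7)(-3z - 24).
So |(-3z^2 - 3z - 6) + 174| = |z − 7|·|-3z - 24|.
Assume first that |z − 7| < 1, so |z| < 8. Then |-3z - 24| ≤ 3·8 + 24 = 48.
Hence |(-3z^2 - 3z - 6) + 174| ≤ 48|z − 7| < ε provided |z − 7| < ε/48.
Choosing δ = min(1, ε/48) ensures both conditions, hence |(-3z^2 - 3z - 6) + 174| < ε.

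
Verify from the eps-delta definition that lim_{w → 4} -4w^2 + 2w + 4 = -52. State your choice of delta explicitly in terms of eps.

Suppose eps > 0. We want delta > 0 such that 0 < |w − 4| < delta implies |(-4w^2 + 2w + 4) + 52| < eps.
(-4w^2 + 2w + 4) + 52 = -4w^2 + 2w + 56 = (w − 4)(-4w - 14).
So |(-4w^2 + 2w + 4) + 52| = |w − 4|·|-4w - 14|.
Assume first that |w − 4| < 1, so |w| < 5. Then |-4w - 14| ≤ 4·5 + 14 = 34.
Hence |(-4w^2 + 2w + 4) + 52| ≤ 34|w − 4| < eps provided |w − 4| < eps/34.
Choosing delta = min(1, eps/34) ensures both conditions, hence |(-4w^2 + 2w + 4) + 52| < eps.

delta = min(1, eps/34)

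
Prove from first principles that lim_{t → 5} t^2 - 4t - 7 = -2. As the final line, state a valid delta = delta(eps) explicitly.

Suppose eps > 0. We want delta > 0 such that 0 < |t − 5| < delta implies |(t^2 - 4t - 7) + 2| < eps.
(t^2 - 4t - 7) + 2 = t^2 - 4t - 5 = (t − 5)(t + 1).
So |(t^2 - 4t - 7) + 2| = |t − 5|·|t + 1|.
Require delta ≤ 2. Then |t − 5| < 2 gives |t| < 7, and by the triangle inequality |t + 1| ≤ 7 + 1 = 8.
Hence |(t^2 - 4t - 7) + 2| ≤ 8|t − 5| < eps provided |t − 5| < eps/8.
Choosing delta = min(2, eps/8) ensures both conditions, hence |(t^2 - 4t - 7) + 2| < eps.

delta = min(2, eps/8)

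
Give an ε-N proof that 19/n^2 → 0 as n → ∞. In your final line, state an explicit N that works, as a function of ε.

Let ε > 0 be given. For n ≥ 1, |19/n^2 − 0| = 19/n^2.
19/n^2 < ε ⇔ n^2 > 19/ε ⇔ n > (19/ε)^{1/2}.
Take N = (19/ε)^{1/2}. Then n > N implies 19/n^2 < ε.

N = (19/ε)^{1/2}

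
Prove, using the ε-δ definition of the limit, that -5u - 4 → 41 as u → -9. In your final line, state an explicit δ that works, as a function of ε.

Let ε > 0. We need δ > 0 so that 0 < |u + 9| < δ implies |(-5u - 4) − 41| < ε.
|(-5u - 4) − 41| = |-5u - 45| = 5|u + 9|.
Thus it suffices that |u + 9| < ε/5.
Take δ = ε/5. If 0 < |u + 9| < δ then |(-5u - 4) − 41| = 5|u + 9| < 5·(ε/5) = ε.

δ = ε/5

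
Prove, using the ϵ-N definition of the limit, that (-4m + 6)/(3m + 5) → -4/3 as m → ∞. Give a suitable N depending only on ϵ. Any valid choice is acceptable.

N = (38/9)/ϵ

Fix ϵ > 0. For m ≥ 1, |(-4m + 6)/(3m + 5) + 4/3| = |38|/(3(3m + 5)) = 38/(3(3m + 5)).
Since 3m + 5 ≥ 3m for m ≥ 1, this is ≤ 38/(3·3m) = (38/9)/m.
So |(-4m + 6)/(3m + 5) + 4/3| < ϵ whenever m > (38/9)/ϵ.
Take N = (38/9)/ϵ. If m > N then |(-4m + 6)/(3m + 5) + 4/3| ≤ (38/9)/m < ϵ.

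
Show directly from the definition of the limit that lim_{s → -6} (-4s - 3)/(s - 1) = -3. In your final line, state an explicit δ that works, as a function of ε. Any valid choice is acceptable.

Suppose ε > 0. We want δ > 0 with 0 < |s + 6| < δ ⇒ |(-4s - 3)/(s - 1) + 3| < ε.
Combining over a common denominator, (-4s - 3)/(s - 1) + 3 = [(-4s - 3)·(-7) − 21·(s - 1)] / [(-7)·(s - 1)] = 7(s + 6) / ((-7)(s - 1)).
So |(-4s - 3)/(s - 1) + 3| = 7|s + 6| / (7·|s − 1|).
Require δ ≤ 7/2, so |s − 1| ≥ |-7| − |s + 6| > 7 − 7/2 = 7/2.
Hence |(-4s - 3)/(s - 1) + 3| < 7|s + 6|/(7·(7/2)) = (2/7)|s + 6|, which is < ε once |s + 6| < (7/2)ε.
Take δ = min(7/2, (7/2)ε). Then 0 < |s + 6| < δ forces both bounds, so |(-4s - 3)/(s - 1) + 3| < ε.

δ = min(7/2, (7/2)ε)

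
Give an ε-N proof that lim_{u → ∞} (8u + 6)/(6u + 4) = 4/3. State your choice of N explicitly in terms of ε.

N = (1/9)/ε

Suppose ε > 0. We seek N > 0 such that u > N implies |(8u + 6)/(6u + 4) − (4/3)| < ε.
(8u + 6)/(6u + 4) − (4/3) = (6(8u + 6) − 8(6u + 4)) / (6(6u + 4)) = 4/(6(6u + 4)).
For u > 0 we have 6u + 4 > 6u, so |(8u + 6)/(6u + 4) − (4/3)| = 4/(6(6u + 4)) < 4/(6·6u) = (1/9)/u.
Thus |(8u + 6)/(6u + 4) − (4/3)| < ε whenever u > (1/9)/ε.
Take N = (1/9)/ε. If u > N then |(8u + 6)/(6u + 4) − (4/3)| < (1/9)/u < ε.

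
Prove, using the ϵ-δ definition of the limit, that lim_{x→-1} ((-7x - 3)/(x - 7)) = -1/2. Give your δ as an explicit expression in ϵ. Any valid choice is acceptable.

Suppose ϵ > 0. We want δ > 0 with 0 < |x + 1| < δ ⇒ |(-7x - 3)/(x - 7) + 1/2| < ϵ.
Combining over a common denominator, (-7x - 3)/(x - 7) + 1/2 = [(-7x - 3)·(-8) − 4·(x - 7)] / [(-8)·(x - 7)] = 52(x + 1) / ((-8)(x - 7)).
So |(-7x - 3)/(x - 7) + 1/2| = 52|x + 1| / (8·|x − 7|).
Restrict δ ≤ 4. Then |x + 1| < 4 gives |x − 7| = |(x + 1) + (-8)| ≥ 8 − 4 = 4.
Hence |(-7x - 3)/(x - 7) + 1/2| < 52|x + 1|/(8·4) = (13/8)|x + 1|, which is < ϵ once |x + 1| < (8/13)ϵ.
Take δ = min(4, (8/13)ϵ). Then 0 < |x + 1| < δ forces both bounds, so |(-7x - 3)/(x - 7) + 1/2| < ϵ.

δ = min(4, (8/13)ϵ)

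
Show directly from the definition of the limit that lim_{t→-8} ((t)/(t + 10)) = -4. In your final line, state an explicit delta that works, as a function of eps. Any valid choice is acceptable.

Let eps > 0 be given. We want delta > 0 with 0 < |t + 8| < delta ⇒ |(t)/(t + 10) + 4| < eps.
Combining over a common denominator, (t)/(t + 10) + 4 = [(t)·2 − (-8)·(t + 10)] / [2·(t + 10)] = 10(t + 8) / (2(t + 10)).
So |(t)/(t + 10) + 4| = 10|t + 8| / (2·|t + 10|).
Require delta ≤ 1, so |t + 10| ≥ |2| − |t + 8| > 2 − 1 = 1.
Hence |(t)/(t + 10) + 4| < 10|t + 8|/(2·1) = 5|t + 8|, which is < eps once |t + 8| < (1/5)eps.
Take delta = min(1, (1/5)eps). Then 0 < |t + 8| < delta forces both bounds, so |(t)/(t + 10) + 4| < eps.

delta = min(1, (1/5)eps)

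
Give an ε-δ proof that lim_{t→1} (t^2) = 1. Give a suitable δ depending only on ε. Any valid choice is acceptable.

δ = min(1, ε/3)

Let ε > 0. We seek δ > 0 with 0 < |t − 1| < δ ⇒ |t^2 − 1| < ε.
Factor: t^2 − 1 = (t − 1)(t + 1), so |t^2 − 1| = |t − 1|·|t + 1|.
Restrict δ ≤ 1. Then |t − 1| < 1 gives |t| < 2, so by the triangle inequality |t + 1| ≤ 2 + 1 = 3.
Hence |t^2 − 1| ≤ 3|t − 1|, which is < ε once |t − 1| < ε/3.
Take δ = min(1, ε/3). If 0 < |t − 1| < δ then both bounds hold and |t^2 − 1| ≤ 3|t − 1| < 3·(ε/3) = ε.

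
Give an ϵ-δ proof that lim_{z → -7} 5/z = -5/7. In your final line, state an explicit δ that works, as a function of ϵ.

Let ϵ > 0 be given. We seek δ > 0 such that 0 < |z + 7| < δ implies |5/z + 5/7| < ϵ.
|5/z + 5/7| = 5·|-7 − z|/(7·|z|) = 5|z + 7|/(7|z|).
Require δ ≤ 7/2 so that |z| > 7 − 7/2 = 7/2, hence 7|z| > 49/2.
Then |5/z + 5/7| < 5|z + 7|/(49/2), which is < ϵ when |z + 7| < (49/10)ϵ.
Take δ = min(7/2, (49/10)ϵ). Then 0 < |z + 7| < δ gives both |z + 7| < 7/2 and |z + 7| < (49/10)ϵ, so |5/z + 5/7| < ϵ.

δ = min(7/2, (49/10)ϵ)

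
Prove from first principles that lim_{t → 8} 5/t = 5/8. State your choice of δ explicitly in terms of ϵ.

Fix ϵ > 0. We seek δ > 0 such that 0 < |t − 8| < δ implies |5/t − (5/8)| < ϵ.
|5/t − (5/8)| = 5·|8 − t|/(8·|t|) = 5|t − 8|/(8|t|).
Restrict δ ≤ 4. Then |t − 8| < 4 gives |t| > 4, so 8|t| > 32.
Then |5/t − (5/8)| < 5|t − 8|/32, which is < ϵ when |t − 8| < (32/5)ϵ.
Take δ = min(4, (32/5)ϵ). Then 0 < |t − 8| < δ gives both |t − 8| < 4 and |t − 8| < (32/5)ϵ, so |5/t − (5/8)| < ϵ.

δ = min(4, (32/5)ϵ)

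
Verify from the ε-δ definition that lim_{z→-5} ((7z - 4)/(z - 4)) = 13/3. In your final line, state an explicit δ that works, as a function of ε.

Let ε > 0 be given. We want δ > 0 with 0 < |z + 5| < δ ⇒ |(7z - 4)/(z - 4) − (13/3)| < ε.
Combining over a common denominator, (7z - 4)/(z - 4) − (13/3) = [(7z - 4)·(-9) − (-39)·(z - 4)] / [(-9)·(z - 4)] = -24(z + 5) / ((-9)(z - 4)).
So |(7z - 4)/(z - 4) − (13/3)| = 24|z + 5| / (9·|z − 4|).
Restrict δ ≤ 9/2. Then |z + 5| < 9/2 gives |z − 4| = |(z + 5) + (-9)| ≥ 9 − 9/2 = 9/2.
Hence |(7z - 4)/(z - 4) − (13/3)| < 24|z + 5|/(9·(9/2)) = (16/27)|z + 5|, which is < ε once |z + 5| < (27/16)ε.
Take δ = min(9/2, (27/16)ε). Then 0 < |z + 5| < δ forces both bounds, so |(7z - 4)/(z - 4) − (13/3)| < ε.

δ = min(9/2, (27/16)ε)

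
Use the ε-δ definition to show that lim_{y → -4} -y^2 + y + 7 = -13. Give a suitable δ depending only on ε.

Suppose ε > 0. We want δ > 0 such that 0 < |y + 4| < δ implies |(-y^2 + y + 7) + 13| < ε.
(-y^2 + y + 7) + 13 = -y^2 + y + 20 = (y + 4)(-y + 5).
So |(-y^2 + y + 7) + 13| = |y + 4|·|-y + 5|.
Require δ ≤ 1. Then |y + 4| < 1 gives |y| < 5, and by the triangle inequality |-y + 5| ≤ 5 + 5 = 10.
Hence |(-y^2 + y + 7) + 13| ≤ 10|y + 4| < ε provided |y + 4| < ε/10.
Take δ = min(1, ε/10). Then 0 < |y + 4| < δ gives both |y + 4| < 1 and |y + 4| < ε/10, so |(-y^2 + y + 7) + 13| < ε.

δ = min(1, ε/10)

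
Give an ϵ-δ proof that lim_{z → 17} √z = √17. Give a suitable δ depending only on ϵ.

Let ϵ > 0. We want δ > 0 such that 0 < |z − 17| < δ implies |√z − √17| < ϵ.
Multiplying by the conjugate, |√z − √17| = |z − 17|/(√z + √17).
Restrict δ ≤ 17 so that |z − 17| < 17 forces z > 0, and then √z + √17 > √17.
Hence |√z − √17| < |z − 17|/√17, which is < ϵ once |z − 17| < √17·ϵ.
Take δ = min(17, √17·ϵ). If 0 < |z − 17| < δ then z > 0 and |√z − √17| < |z − 17|/√17 < ϵ.

δ = min(17, √17·ϵ)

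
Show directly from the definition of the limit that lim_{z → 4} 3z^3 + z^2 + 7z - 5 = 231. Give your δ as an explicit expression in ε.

δ = min(2, ε/245)

Let ε > 0 be given. We want δ > 0 such that 0 < |z − 4| < δ implies |(3z^3 + z^2 + 7z - 5) − 231| < ε.
(3z^3 + z^2 + 7z - 5) − 231 = 3z^3 + z^2 + 7z - 236 = (z − 4)(3z^2 + 13z + 59).
So |(3z^3 + z^2 + 7z - 5) − 231| = |z − 4|·|3z^2 + 13z + 59|.
Assume first that |z − 4| < 2, so |z| < 6. Then |3z^2 + 13z + 59| ≤ 3·6^2 + 13·6 + 59 = 245.
Hence |(3z^3 + z^2 + 7z - 5) − 231| ≤ 245|z − 4| < ε provided |z − 4| < ε/245.
Choosing δ = min(2, ε/245) ensures both conditions, hence |(3z^3 + z^2 + 7z - 5) − 231| < ε.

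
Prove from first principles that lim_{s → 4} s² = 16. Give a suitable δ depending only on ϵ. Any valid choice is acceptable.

δ = min(2, ϵ/10)

Fix ϵ > 0. We seek δ > 0 with 0 < |s − 4| < δ ⇒ |s² − 16| < ϵ.
Factor: s² − 16 = (s − 4)(s + 4), so |s² − 16| = |s − 4|·|s + 4|.
Restrict δ ≤ 2. Then |s − 4| < 2 gives |s| < 6, so by the triangle inequality |s + 4| ≤ 6 + 4 = 10.
Hence |s² − 16| ≤ 10|s − 4|, which is < ϵ once |s − 4| < ϵ/10.
Take δ = min(2, ϵ/10). If 0 < |s − 4| < δ then both bounds hold and |s² − 16| ≤ 10|s − 4| < 10·(ϵ/10) = ϵ.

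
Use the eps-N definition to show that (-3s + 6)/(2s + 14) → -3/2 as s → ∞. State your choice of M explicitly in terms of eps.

Fix eps > 0. We seek M > 0 such that s > M implies |(-3s + 6)/(2s + 14) + 3/2| < eps.
(-3s + 6)/(2s + 14) + 3/2 = (2(-3s + 6) − (-3)(2s + 14)) / (2(2s + 14)) = 54/(2(2s + 14)).
For s > 0 we have 2s + 14 > 2s, so |(-3s + 6)/(2s + 14) + 3/2| = 54/(2(2s + 14)) < 54/(2·2s) = (27/2)/s.
Thus |(-3s + 6)/(2s + 14) + 3/2| < eps whenever s > (27/2)/eps.
Take M = (27/2)/eps. If s > M then |(-3s + 6)/(2s + 14) + 3/2| < (27/2)/s < eps.

M = (27/2)/eps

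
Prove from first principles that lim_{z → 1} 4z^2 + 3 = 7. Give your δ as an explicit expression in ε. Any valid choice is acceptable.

δ = min(1, ε/12)

Suppose ε > 0. We want δ > 0 such that 0 < |z − 1| < δ implies |(4z^2 + 3) − 7| < ε.
(4z^2 + 3) − 7 = 4z^2 - 4 = (z − 1)(4z + 4).
So |(4z^2 + 3) − 7| = |z − 1|·|4z + 4|.
Require δ ≤ 1. Then |z − 1| < 1 gives |z| < 2, and by the triangle inequality |4z + 4| ≤ 4·2 + 4 = 12.
Hence |(4z^2 + 3) − 7| ≤ 12|z − 1| < ε provided |z − 1| < ε/12.
Choosing δ = min(1, ε/12) ensures both conditions, hence |(4z^2 + 3) − 7| < ε.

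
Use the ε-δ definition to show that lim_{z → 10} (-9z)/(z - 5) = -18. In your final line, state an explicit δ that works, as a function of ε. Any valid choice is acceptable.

Let ε > 0. We want δ > 0 with 0 < |z − 10| < δ ⇒ |(-9z)/(z - 5) + 18| < ε.
Combining over a common denominator, (-9z)/(z - 5) + 18 = [(-9z)·5 − (-90)·(z - 5)] / [5·(z - 5)] = 45(z − 10) / (5(z - 5)).
So |(-9z)/(z - 5) + 18| = 45|z − 10| / (5·|z − 5|).
Require δ ≤ 5/2, so |z − 5| ≥ |5| − |z − 10| > 5 − 5/2 = 5/2.
Hence |(-9z)/(z - 5) + 18| < 45|z − 10|/(5·(5/2)) = (18/5)|z − 10|, which is < ε once |z − 10| < (5/18)ε.
Take δ = min(5/2, (5/18)ε). Then 0 < |z − 10| < δ forces both bounds, so |(-9z)/(z - 5) + 18| < ε.

δ = min(5/2, (5/18)ε)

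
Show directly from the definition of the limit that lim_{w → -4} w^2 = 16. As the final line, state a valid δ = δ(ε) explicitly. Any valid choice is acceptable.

δ = min(1, ε/9)

Suppose ε > 0. We seek δ > 0 with 0 < |w + 4| < δ ⇒ |w^2 − 16| < ε.
Factor: w^2 − 16 = (w + 4)(w - 4), so |w^2 − 16| = |w + 4|·|w - 4|.
Restrict δ ≤ 1. Then |w + 4| < 1 gives |w| < 5, so by the triangle inequality |w - 4| ≤ 5 + 4 = 9.
Hence |w^2 − 16| ≤ 9|w + 4|, which is < ε once |w + 4| < ε/9.
Take δ = min(1, ε/9). If 0 < |w + 4| < δ then both bounds hold and |w^2 − 16| ≤ 9|w + 4| < 9·(ε/9) = ε.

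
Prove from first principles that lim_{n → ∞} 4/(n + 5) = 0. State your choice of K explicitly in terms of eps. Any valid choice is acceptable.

K = 4/eps

Suppose eps > 0. For n ≥ 1, |4/(n + 5) − 0| = 4/(n + 5) ≤ 4/n.
We need 4/n < eps, i.e. n > 4/eps.
Take K = 4/eps. If n > K then |4/(n + 5)| ≤ 4/n < eps.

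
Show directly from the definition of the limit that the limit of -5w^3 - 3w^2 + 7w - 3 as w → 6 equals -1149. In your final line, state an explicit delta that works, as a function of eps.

Let eps > 0 be given. We want delta > 0 such that 0 < |w − 6| < delta implies |(-5w^3 - 3w^2 + 7w - 3) + 1149| < eps.
(-5w^3 - 3w^2 + 7w - 3) + 1149 = -5w^3 - 3w^2 + 7w + 1146 = (w − 6)(-5w^2 - 33w - 191).
So |(-5w^3 - 3w^2 + 7w - 3) + 1149| = |w − 6|·|-5w^2 - 33w - 191|.
Assume first that |w − 6| < 1, so |w| < 7. Then |-5w^2 - 33w - 191| ≤ 5·7^2 + 33·7 + 191 = 667.
Hence |(-5w^3 - 3w^2 + 7w - 3) + 1149| ≤ 667|w − 6| < eps provided |w − 6| < eps/667.
Choosing delta = min(1, eps/667) ensures both conditions, hence |(-5w^3 - 3w^2 + 7w - 3) + 1149| < eps.

delta = min(1, eps/667)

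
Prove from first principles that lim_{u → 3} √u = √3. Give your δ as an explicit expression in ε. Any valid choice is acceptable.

δ = min(3, √3·ε)

Let ε > 0 be given. We want δ > 0 such that 0 < |u − 3| < δ implies |√u − √3| < ε.
Multiplying by the conjugate, |√u − √3| = |u − 3|/(√u + √3).
Restrict δ ≤ 3 so that |u − 3| < 3 forces u > 0, and then √u + √3 > √3.
Hence |√u − √3| < |u − 3|/√3, which is < ε once |u − 3| < √3·ε.
Take δ = min(3, √3·ε). If 0 < |u − 3| < δ then u > 0 and |√u − √3| < |u − 3|/√3 < ε.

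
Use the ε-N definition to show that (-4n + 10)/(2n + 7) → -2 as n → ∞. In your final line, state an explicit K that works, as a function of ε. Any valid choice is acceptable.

Suppose ε > 0. For n ≥ 1, |(-4n + 10)/(2n + 7) + 2| = |48|/(2(2n + 7)) = 48/(2(2n + 7)).
Since 2n + 7 ≥ 2n for n ≥ 1, this is ≤ 48/(2·2n) = 12/n.
So |(-4n + 10)/(2n + 7) + 2| < ε whenever n > 12/ε.
Take K = 12/ε. If n > K then |(-4n + 10)/(2n + 7) + 2| ≤ 12/n < ε.

K = 12/ε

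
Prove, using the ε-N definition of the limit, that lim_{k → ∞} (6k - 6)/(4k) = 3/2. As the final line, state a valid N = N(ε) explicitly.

N = (3/2)/ε

Let ε > 0 be given. For k ≥ 1, |(6k - 6)/(4k) − (3/2)| = |-24|/(4(4k)) = 24/(4(4k)).
Since 4k ≥ 4k for k ≥ 1, this is ≤ 24/(4·4k) = (3/2)/k.
So |(6k - 6)/(4k) − (3/2)| < ε whenever k > (3/2)/ε.
Take N = (3/2)/ε. If k > N then |(6k - 6)/(4k) − (3/2)| ≤ (3/2)/k < ε.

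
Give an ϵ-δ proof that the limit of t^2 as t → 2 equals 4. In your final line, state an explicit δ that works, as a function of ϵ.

Let ϵ > 0. We seek δ > 0 with 0 < |t − 2| < δ ⇒ |t^2 − 4| < ϵ.
Factor: t^2 − 4 = (t − 2)(t + 2), so |t^2 − 4| = |t − 2|·|t + 2|.
Impose δ ≤ 1 so that |t| < 3; then |t + 2| ≤ 5.
Hence |t^2 − 4| ≤ 5|t − 2|, which is < ϵ once |t − 2| < ϵ/5.
Take δ = min(1, ϵ/5). If 0 < |t − 2| < δ then both bounds hold and |t^2 − 4| ≤ 5|t − 2| < 5·(ϵ/5) = ϵ.

δ = min(1, ϵ/5)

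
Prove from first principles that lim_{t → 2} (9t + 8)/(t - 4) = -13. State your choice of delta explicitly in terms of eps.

Let eps > 0. We want delta > 0 with 0 < |t − 2| < delta ⇒ |(9t + 8)/(t - 4) + 13| < eps.
Combining over a common denominator, (9t + 8)/(t - 4) + 13 = [(9t + 8)·(-2) − 26·(t - 4)] / [(-2)·(t - 4)] = -44(t − 2) / ((-2)(t - 4)).
So |(9t + 8)/(t - 4) + 13| = 44|t − 2| / (2·|t − 4|).
Require delta ≤ 1, so |t − 4| ≥ |-2| − |t − 2| > 2 − 1 = 1.
Hence |(9t + 8)/(t - 4) + 13| < 44|t − 2|/(2·1) = 22|t − 2|, which is < eps once |t − 2| < (1/22)eps.
Take delta = min(1, (1/22)eps). Then 0 < |t − 2| < delta forces both bounds, so |(9t + 8)/(t - 4) + 13| < eps.

delta = min(1, (1/22)eps)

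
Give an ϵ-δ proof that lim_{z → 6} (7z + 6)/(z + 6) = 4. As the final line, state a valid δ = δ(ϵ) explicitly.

δ = min(6, 2ϵ)

Let ϵ > 0 be given. We want δ > 0 with 0 < |z − 6| < δ ⇒ |(7z + 6)/(z + 6) − 4| < ϵ.
Combining over a common denominator, (7z + 6)/(z + 6) − 4 = [(7z + 6)·12 − 48·(z + 6)] / [12·(z + 6)] = 36(z − 6) / (12(z + 6)).
So |(7z + 6)/(z + 6) − 4| = 36|z − 6| / (12·|z + 6|).
Require δ ≤ 6, so |z + 6| ≥ |12| − |z − 6| > 12 − 6 = 6.
Hence |(7z + 6)/(z + 6) − 4| < 36|z − 6|/(12·6) = (1/2)|z − 6|, which is < ϵ once |z − 6| < 2ϵ.
Take δ = min(6, 2ϵ). Then 0 < |z − 6| < δ forces both bounds, so |(7z + 6)/(z + 6) − 4| < ϵ.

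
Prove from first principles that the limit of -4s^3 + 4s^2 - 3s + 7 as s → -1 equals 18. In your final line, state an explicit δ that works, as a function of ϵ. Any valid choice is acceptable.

δ = min(1, ϵ/43)

Let ϵ > 0. We want δ > 0 such that 0 < |s + 1| < δ implies |(-4s^3 + 4s^2 - 3s + 7) − 18| < ϵ.
(-4s^3 + 4s^2 - 3s + 7) − 18 = -4s^3 + 4s^2 - 3s - 11 = (s + 1)(-4s^2 + 8s - 11).
So |(-4s^3 + 4s^2 - 3s + 7) − 18| = |s + 1|·|-4s^2 + 8s - 11|.
Assume first that |s + 1| < 1, so |s| < 2. Then |-4s^2 + 8s - 11| ≤ 4·2^2 + 8·2 + 11 = 43.
Hence |(-4s^3 + 4s^2 - 3s + 7) − 18| ≤ 43|s + 1| < ϵ provided |s + 1| < ϵ/43.
Choosing δ = min(1, ϵ/43) ensures both conditions, hence |(-4s^3 + 4s^2 - 3s + 7) − 18| < ϵ.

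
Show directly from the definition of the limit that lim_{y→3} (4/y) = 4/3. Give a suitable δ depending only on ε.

δ = min(3/2, (9/8)ε)

Suppose ε > 0. We seek δ > 0 such that 0 < |y − 3| < δ implies |4/y − (4/3)| < ε.
|4/y − (4/3)| = 4·|3 − y|/(3·|y|) = 4|y − 3|/(3|y|).
Restrict δ ≤ 3/2. Then |y − 3| < 3/2 gives |y| > 3/2, so 3|y| > 9/2.
Then |4/y − (4/3)| < 4|y − 3|/(9/2), which is < ε when |y − 3| < (9/8)ε.
Take δ = min(3/2, (9/8)ε). Then 0 < |y − 3| < δ gives both |y − 3| < 3/2 and |y − 3| < (9/8)ε, so |4/y − (4/3)| < ε.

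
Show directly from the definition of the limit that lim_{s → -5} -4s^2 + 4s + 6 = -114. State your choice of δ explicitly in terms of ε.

Let ε > 0 be given. We want δ > 0 such that 0 < |s + 5| < δ implies |(-4s^2 + 4s + 6) + 114| < ε.
(-4s^2 + 4s + 6) + 114 = -4s^2 + 4s + 120 = (s + 5)(-4s + 24).
So |(-4s^2 + 4s + 6) + 114| = |s + 5|·|-4s + 24|.
Assume first that |s + 5| < 2, so |s| < 7. Then |-4s + 24| ≤ 4·7 + 24 = 52.
Hence |(-4s^2 + 4s + 6) + 114| ≤ 52|s + 5| < ε provided |s + 5| < ε/52.
Take δ = min(2, ε/52). Then 0 < |s + 5| < δ gives both |s + 5| < 2 and |s + 5| < ε/52, so |(-4s^2 + 4s + 6) + 114| < ε.

δ = min(2, ε/52)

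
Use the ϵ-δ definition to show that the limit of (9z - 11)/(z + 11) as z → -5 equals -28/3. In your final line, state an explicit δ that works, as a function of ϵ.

δ = min(3, (9/55)ϵ)

Suppose ϵ > 0. We want δ > 0 with 0 < |z + 5| < δ ⇒ |(9z - 11)/(z + 11) + 28/3| < ϵ.
Combining over a common denominator, (9z - 11)/(z + 11) + 28/3 = [(9z - 11)·6 − (-56)·(z + 11)] / [6·(z + 11)] = 110(z + 5) / (6(z + 11)).
So |(9z - 11)/(z + 11) + 28/3| = 110|z + 5| / (6·|z + 11|).
Restrict δ ≤ 3. Then |z + 5| < 3 gives |z + 11| = |(z + 5) + 6| ≥ 6 − 3 = 3.
Hence |(9z - 11)/(z + 11) + 28/3| < 110|z + 5|/(6·3) = (55/9)|z + 5|, which is < ϵ once |z + 5| < (9/55)ϵ.
Take δ = min(3, (9/55)ϵ). Then 0 < |z + 5| < δ forces both bounds, so |(9z - 11)/(z + 11) + 28/3| < ϵ.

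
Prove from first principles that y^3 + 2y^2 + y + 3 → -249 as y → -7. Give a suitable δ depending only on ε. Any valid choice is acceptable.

δ = min(1, ε/140)

Let ε > 0 be given. We want δ > 0 such that 0 < |y + 7| < δ implies |(y^3 + 2y^2 + y + 3) + 249| < ε.
(y^3 + 2y^2 + y + 3) + 249 = y^3 + 2y^2 + y + 252 = (y + 7)(y^2 - 5y + 36).
So |(y^3 + 2y^2 + y + 3) + 249| = |y + 7|·|y^2 - 5y + 36|.
Assume first that |y + 7| < 1, so |y| < 8. Then |y^2 - 5y + 36| ≤ 8^2 + 5·8 + 36 = 140.
Hence |(y^3 + 2y^2 + y + 3) + 249| ≤ 140|y + 7| < ε provided |y + 7| < ε/140.
Take δ = min(1, ε/140). Then 0 < |y + 7| < δ gives both |y + 7| < 1 and |y + 7| < ε/140, so |(y^3 + 2y^2 + y + 3) + 249| < ε.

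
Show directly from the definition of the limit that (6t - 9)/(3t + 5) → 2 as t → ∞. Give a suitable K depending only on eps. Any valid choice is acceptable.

K = (19/3)/eps

Suppose eps > 0. We seek K > 0 such that t > K implies |(6t - 9)/(3t + 5) − 2| < eps.
(6t - 9)/(3t + 5) − 2 = (3(6t - 9) − 6(3t + 5)) / (3(3t + 5)) = -57/(3(3t + 5)).
For t > 0 we have 3t + 5 > 3t, so |(6t - 9)/(3t + 5) − 2| = 57/(3(3t + 5)) < 57/(3·3t) = (19/3)/t.
Thus |(6t - 9)/(3t + 5) − 2| < eps whenever t > (19/3)/eps.
Take K = (19/3)/eps. If t > K then |(6t - 9)/(3t + 5) − 2| < (19/3)/t < eps.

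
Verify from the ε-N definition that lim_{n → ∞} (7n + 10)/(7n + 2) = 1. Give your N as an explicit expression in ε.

N = (8/7)/ε

Fix ε > 0. For n ≥ 1, |(7n + 10)/(7n + 2) − 1| = |56|/(7(7n + 2)) = 56/(7(7n + 2)).
Since 7n + 2 ≥ 7n for n ≥ 1, this is ≤ 56/(7·7n) = (8/7)/n.
So |(7n + 10)/(7n + 2) − 1| < ε whenever n > (8/7)/ε.
Take N = (8/7)/ε. If n > N then |(7n + 10)/(7n + 2) − 1| ≤ (8/7)/n < ε.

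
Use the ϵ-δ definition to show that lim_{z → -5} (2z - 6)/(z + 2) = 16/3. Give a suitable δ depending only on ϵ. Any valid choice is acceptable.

Fix ϵ > 0. We want δ > 0 with 0 < |z + 5| < δ ⇒ |(2z - 6)/(z + 2) − (16/3)| < ϵ.
Combining over a common denominator, (2z - 6)/(z + 2) − (16/3) = [(2z - 6)·(-3) − (-16)·(z + 2)] / [(-3)·(z + 2)] = 10(z + 5) / ((-3)(z + 2)).
So |(2z - 6)/(z + 2) − (16/3)| = 10|z + 5| / (3·|z + 2|).
Restrict δ ≤ 3/2. Then |z + 5| < 3/2 gives |z + 2| = |(z + 5) + (-3)| ≥ 3 − 3/2 = 3/2.
Hence |(2z - 6)/(z + 2) − (16/3)| < 10|z + 5|/(3·(3/2)) = (20/9)|z + 5|, which is < ϵ once |z + 5| < (9/20)ϵ.
Take δ = min(3/2, (9/20)ϵ). Then 0 < |z + 5| < δ forces both bounds, so |(2z - 6)/(z + 2) − (16/3)| < ϵ.

δ = min(3/2, (9/20)ϵ)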